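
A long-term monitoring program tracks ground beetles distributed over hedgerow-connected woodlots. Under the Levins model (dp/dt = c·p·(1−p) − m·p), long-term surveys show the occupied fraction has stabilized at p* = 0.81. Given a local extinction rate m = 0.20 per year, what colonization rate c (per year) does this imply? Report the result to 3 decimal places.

At equilibrium c(1−p*) = m, so c = m/(1−p*).
c = 0.20/(1 − 0.81) = 0.20/0.1900 = 1.0526.

1.053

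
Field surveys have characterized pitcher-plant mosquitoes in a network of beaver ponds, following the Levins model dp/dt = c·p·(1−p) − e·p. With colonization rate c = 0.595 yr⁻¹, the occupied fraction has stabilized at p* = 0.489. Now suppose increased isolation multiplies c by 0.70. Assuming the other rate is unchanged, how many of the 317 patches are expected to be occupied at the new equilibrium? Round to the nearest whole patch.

Balance c(1−p*) = e gives e = 0.595×(1 − 0.48900) = 0.30405.
New p* = 1 − e/c = 1 − 0.30405/0.41650 = 0.26999.
Expected occupied = 317 × 0.26999 = 85.59 ≈ 86.

86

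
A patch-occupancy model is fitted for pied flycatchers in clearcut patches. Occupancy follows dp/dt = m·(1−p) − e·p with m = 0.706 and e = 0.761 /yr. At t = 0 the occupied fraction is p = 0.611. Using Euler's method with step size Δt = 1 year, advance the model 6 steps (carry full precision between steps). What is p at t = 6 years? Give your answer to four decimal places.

Update rule: p ← p + [m·(1−p) − e·p]·Δt with Δt = 1.
t = 1: p = 0.61100 + (-0.19034) = 0.42066
t = 2: p = 0.42066 + (+0.08889) = 0.50955
t = 3: p = 0.50955 + (-0.04151) = 0.46804
t = 4: p = 0.46804 + (+0.01939) = 0.48743
t = 5: p = 0.48743 + (-0.00905) = 0.47837
t = 6: p = 0.47837 + (+0.00423) = 0.48260

0.4826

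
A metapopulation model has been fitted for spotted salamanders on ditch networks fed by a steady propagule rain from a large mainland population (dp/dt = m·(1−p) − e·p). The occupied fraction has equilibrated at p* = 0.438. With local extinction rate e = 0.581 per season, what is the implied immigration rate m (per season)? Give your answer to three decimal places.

0.453

At equilibrium m(1−p*) = e·p*, so m = e·p*/(1−p*).
m = 0.581 × 0.438 / 0.5620 = 0.2545/0.5620 = 0.4528.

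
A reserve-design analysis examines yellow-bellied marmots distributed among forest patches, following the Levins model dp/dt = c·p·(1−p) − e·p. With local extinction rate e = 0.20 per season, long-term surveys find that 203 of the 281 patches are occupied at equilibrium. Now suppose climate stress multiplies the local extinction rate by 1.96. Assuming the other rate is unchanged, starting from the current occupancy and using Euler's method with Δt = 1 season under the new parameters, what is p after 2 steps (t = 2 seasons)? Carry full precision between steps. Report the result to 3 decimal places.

0.530

Observed p* = 203/281 = 0.72242.
Balance c(1−p*) = e gives c = e/(1 − 0.72242) = 0.20/0.27758 = 0.72051.
Starting from p₀ = 0.72242; update p ← p + (dp/dt)·Δt with the new parameters.
  1  |  dp/dt·Δt = -0.138705  |  p_1 = 0.583715
  2  |  dp/dt·Δt = -0.053738  |  p_2 = 0.529978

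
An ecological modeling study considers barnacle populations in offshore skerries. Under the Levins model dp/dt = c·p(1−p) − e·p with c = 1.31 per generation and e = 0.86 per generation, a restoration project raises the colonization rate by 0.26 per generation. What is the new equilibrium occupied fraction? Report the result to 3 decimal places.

Before: p* = 1 − 0.86/1.31 = 0.3435.
After the change, c = 1.57, e = 0.86, so p* = 1 − 0.86/1.57 = 0.4522.

0.452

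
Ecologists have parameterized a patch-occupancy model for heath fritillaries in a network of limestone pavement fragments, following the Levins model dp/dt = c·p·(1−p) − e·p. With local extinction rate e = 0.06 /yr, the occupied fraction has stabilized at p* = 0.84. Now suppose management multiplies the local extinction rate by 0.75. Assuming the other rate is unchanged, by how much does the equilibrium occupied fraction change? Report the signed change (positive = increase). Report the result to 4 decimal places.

Balance c(1−p*) = e gives c = e/(1 − 0.84000) = 0.06/0.16000 = 0.37500.
New p* = 1 − e/c = 1 − 0.04500/0.37500 = 0.88000.
Δp* = 0.88000 − 0.84000 = +0.04000.

0.0400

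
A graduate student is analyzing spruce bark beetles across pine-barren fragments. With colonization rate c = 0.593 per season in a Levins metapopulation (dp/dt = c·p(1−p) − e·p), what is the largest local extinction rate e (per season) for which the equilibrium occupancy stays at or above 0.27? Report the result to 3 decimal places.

1 − e/c ≥ 0.27 ⇒ e ≤ c(1 − 0.27) = 0.593 × 0.7300.
e_max = 0.4329.

0.433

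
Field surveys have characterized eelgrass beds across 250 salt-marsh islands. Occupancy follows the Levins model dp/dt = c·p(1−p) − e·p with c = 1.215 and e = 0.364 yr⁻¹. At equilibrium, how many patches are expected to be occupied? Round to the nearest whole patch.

175

p* = 1 − e/c = 1 − 0.364/1.215 = 0.7004.
Expected occupied patches = N × p* = 250 × 0.7004 = 175.10 ≈ 175.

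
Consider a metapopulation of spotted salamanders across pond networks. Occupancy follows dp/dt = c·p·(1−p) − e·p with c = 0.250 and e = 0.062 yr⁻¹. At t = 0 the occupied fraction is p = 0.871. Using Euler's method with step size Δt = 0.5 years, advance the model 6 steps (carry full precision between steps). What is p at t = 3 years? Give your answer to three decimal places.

Update rule: p ← p + [c·p·(1−p) − e·p]·Δt with Δt = 0.5.
step 1: Δp = -0.01296, p = 0.85804
step 2: Δp = -0.01137, p = 0.84667
step 3: Δp = -0.01002, p = 0.83665
step 4: Δp = -0.00885, p = 0.82780
step 5: Δp = -0.00784, p = 0.81995
step 6: Δp = -0.00696, p = 0.81299

0.813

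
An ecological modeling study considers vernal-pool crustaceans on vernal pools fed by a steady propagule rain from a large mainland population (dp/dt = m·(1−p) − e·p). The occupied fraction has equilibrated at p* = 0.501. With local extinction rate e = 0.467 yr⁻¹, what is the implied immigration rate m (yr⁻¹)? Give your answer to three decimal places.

0.469

At equilibrium m(1−p*) = e·p*, so m = e·p*/(1−p*).
m = 0.467 × 0.501 / 0.4990 = 0.2340/0.4990 = 0.4689.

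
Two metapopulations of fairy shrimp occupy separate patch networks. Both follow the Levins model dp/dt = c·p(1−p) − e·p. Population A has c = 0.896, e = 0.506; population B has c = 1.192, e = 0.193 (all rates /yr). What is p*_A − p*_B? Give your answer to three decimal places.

A: p*_A = 1 − 0.506/0.896 = 0.4353.
B: p*_B = 1 − 0.193/1.192 = 0.8381.
p*_A − p*_B = 0.4353 − 0.8381 = -0.4028.

-0.403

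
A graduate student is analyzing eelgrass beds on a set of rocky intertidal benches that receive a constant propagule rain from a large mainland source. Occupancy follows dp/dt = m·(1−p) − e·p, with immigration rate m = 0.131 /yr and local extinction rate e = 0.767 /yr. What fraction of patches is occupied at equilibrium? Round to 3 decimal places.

0.146

At equilibrium the propagule rain into empty patches balances local extinction: m(1−p*) = e·p*.
p* = m/(m+e) = 0.131/(0.131+0.767) = 0.131/0.8980 = 0.1459.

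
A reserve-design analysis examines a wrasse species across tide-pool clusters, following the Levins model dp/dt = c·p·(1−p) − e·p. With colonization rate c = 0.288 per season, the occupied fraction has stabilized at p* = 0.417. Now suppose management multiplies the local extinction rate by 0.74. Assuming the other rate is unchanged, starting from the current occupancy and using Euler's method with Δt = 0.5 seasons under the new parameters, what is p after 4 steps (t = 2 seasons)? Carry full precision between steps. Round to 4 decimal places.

0.4512

Balance c(1−p*) = e gives e = 0.288×(1 − 0.41700) = 0.16790.
Starting from p₀ = 0.41700; update p ← p + (dp/dt)·Δt with the new parameters.
p: 0.41700 → 0.42610  (Δp = +0.00910)
p: 0.42610 → 0.43484  (Δp = +0.00874)
p: 0.43484 → 0.44322  (Δp = +0.00837)
p: 0.44322 → 0.45122  (Δp = +0.00800)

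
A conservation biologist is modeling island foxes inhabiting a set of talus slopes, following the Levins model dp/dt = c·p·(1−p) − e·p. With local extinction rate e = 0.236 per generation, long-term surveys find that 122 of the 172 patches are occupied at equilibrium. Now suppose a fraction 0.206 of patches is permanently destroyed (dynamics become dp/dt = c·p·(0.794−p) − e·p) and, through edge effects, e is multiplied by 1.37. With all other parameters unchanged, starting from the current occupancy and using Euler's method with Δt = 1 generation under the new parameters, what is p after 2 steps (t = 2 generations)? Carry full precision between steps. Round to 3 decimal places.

Observed p* = 122/172 = 0.70930.
Balance c(1−p*) = e gives c = e/(1 − 0.70930) = 0.236/0.29070 = 0.81184.
Starting from p₀ = 0.70930; update p ← p + (dp/dt)·Δt with the new parameters.
step 1: Δp = -0.18056, p = 0.52874
step 2: Δp = -0.05709, p = 0.47165

0.472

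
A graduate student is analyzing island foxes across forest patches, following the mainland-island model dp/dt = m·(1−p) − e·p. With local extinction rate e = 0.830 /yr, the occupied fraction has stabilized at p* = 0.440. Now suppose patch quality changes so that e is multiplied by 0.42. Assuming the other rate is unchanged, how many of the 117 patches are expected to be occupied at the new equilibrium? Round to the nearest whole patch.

76

Balance m(1−p*) = e·p* gives m = e·p*/(1−p*) = 0.830×0.44000/0.56000 = 0.65214.
New p* = m/(m+e) = 0.65214/(0.65214+0.34860) = 0.65166.
Expected occupied = 117 × 0.65166 = 76.24 ≈ 76.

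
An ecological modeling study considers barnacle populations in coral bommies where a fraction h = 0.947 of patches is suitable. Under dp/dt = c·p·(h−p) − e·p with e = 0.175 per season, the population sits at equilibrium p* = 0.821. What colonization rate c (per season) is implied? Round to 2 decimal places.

1.39

At equilibrium c(h−p*) = e, so c = e/(h−p*).
c = 0.175/(0.947 − 0.821) = 0.175/0.1260 = 1.3889.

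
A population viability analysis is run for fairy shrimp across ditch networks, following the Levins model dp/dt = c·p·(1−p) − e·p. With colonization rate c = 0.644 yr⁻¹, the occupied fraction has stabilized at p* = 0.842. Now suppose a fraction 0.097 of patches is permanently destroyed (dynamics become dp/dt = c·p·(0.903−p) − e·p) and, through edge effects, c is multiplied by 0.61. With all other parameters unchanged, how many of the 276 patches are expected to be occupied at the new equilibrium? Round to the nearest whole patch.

Balance c(1−p*) = e gives e = 0.644×(1 − 0.84200) = 0.10175.
New p* = 0.903 − e/c = 0.903 − 0.10175/0.39284 = 0.64399.
Expected occupied = 276 × 0.64399 = 177.74 ≈ 178.

178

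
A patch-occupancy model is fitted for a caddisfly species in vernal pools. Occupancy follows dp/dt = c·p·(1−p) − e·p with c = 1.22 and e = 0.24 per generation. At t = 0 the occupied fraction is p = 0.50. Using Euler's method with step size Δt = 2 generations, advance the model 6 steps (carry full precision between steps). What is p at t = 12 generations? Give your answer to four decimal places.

0.7473

Update rule: p ← p + [c·p·(1−p) − e·p]·Δt with Δt = 2.
step 1: Δp = +0.37000, p = 0.87000
step 2: Δp = -0.14164, p = 0.72836
step 3: Δp = +0.13314, p = 0.86150
step 4: Δp = -0.12239, p = 0.73911
step 5: Δp = +0.11572, p = 0.85483
step 6: Δp = -0.10753, p = 0.74730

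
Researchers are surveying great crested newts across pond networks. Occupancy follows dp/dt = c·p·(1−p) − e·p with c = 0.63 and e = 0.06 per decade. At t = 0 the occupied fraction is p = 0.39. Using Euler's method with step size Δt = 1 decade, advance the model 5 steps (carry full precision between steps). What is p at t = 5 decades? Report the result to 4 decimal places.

Update rule: p ← p + [c·p·(1−p) − e·p]·Δt with Δt = 1.
step 1: Δp = +0.12648, p = 0.51648
step 2: Δp = +0.12634, p = 0.64282
step 3: Δp = +0.10608, p = 0.74890
step 4: Δp = +0.07354, p = 0.82244
step 5: Δp = +0.04266, p = 0.86509

0.8651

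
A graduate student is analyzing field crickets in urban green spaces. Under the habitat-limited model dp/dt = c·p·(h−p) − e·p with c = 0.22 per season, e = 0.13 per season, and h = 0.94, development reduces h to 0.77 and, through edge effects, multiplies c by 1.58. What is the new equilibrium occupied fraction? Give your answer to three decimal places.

Before: p* = h − e/c = 0.94 − 0.13/0.22 = 0.94 − 0.5909 = 0.3491.
After: c = 0.3476, e = 0.13, h = 0.77; p* = 0.77 − 0.13/0.3476 = 0.3960.

0.396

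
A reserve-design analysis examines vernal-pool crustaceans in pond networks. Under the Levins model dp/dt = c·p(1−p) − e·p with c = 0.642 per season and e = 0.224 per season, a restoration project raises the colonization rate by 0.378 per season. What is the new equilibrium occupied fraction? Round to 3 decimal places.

0.780

Before: p* = 1 − 0.224/0.642 = 0.6511.
After the change, c = 1.02, e = 0.224, so p* = 1 − 0.224/1.02 = 0.7804.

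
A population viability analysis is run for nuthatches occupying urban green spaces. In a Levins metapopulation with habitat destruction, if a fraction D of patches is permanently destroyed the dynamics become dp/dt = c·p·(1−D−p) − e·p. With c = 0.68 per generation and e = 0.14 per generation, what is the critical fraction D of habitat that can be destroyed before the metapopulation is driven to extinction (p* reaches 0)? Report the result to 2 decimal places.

0.79

The nontrivial equilibrium is p* = (1−D) − e/c; extinction occurs when this hits zero.
So D_crit = 1 − e/c = 1 − 0.14/0.68 = 1 − 0.2059 = 0.7941.
Note this equals the original equilibrium occupancy — the Levins extinction-debt result.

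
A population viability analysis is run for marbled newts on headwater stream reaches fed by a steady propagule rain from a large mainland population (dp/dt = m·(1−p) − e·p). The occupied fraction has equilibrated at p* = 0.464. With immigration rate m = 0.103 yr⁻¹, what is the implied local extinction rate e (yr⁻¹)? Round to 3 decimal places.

0.119

At equilibrium m(1−p*) = e·p*, so e = m(1−p*)/p*.
e = 0.103 × 0.5360 / 0.464 = 0.1190.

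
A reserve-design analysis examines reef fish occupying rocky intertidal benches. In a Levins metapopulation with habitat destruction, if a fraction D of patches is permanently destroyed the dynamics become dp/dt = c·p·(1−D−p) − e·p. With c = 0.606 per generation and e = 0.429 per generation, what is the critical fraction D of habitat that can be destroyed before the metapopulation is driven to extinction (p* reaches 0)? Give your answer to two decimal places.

0.29

The nontrivial equilibrium is p* = (1−D) − e/c; extinction occurs when this hits zero.
So D_crit = 1 − e/c = 1 − 0.429/0.606 = 1 − 0.7079 = 0.2921.
This equals the undisturbed p*, a classic result of Lande's extension.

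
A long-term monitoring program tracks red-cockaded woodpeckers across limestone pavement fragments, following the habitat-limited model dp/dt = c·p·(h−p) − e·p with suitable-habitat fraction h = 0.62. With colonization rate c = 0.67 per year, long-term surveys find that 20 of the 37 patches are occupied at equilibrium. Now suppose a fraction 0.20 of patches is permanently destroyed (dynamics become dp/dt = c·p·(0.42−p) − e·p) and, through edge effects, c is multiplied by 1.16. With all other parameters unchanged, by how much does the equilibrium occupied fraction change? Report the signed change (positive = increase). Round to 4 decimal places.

-0.1890

Observed p* = 20/37 = 0.54054.
Balance c(h−p*) = e gives e = 0.67×(0.62 − 0.54054) = 0.05324.
New p* = 0.42 − e/c = 0.42 − 0.05324/0.77720 = 0.35150.
Δp* = 0.35150 − 0.54054 = -0.18904.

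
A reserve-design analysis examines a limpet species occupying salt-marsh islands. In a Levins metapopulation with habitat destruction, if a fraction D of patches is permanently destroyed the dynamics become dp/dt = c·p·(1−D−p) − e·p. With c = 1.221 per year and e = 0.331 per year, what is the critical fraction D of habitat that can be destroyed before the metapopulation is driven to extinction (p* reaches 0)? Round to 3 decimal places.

0.729

The nontrivial equilibrium is p* = (1−D) − e/c; extinction occurs when this hits zero.
So D_crit = 1 − e/c = 1 − 0.331/1.221 = 1 − 0.2711 = 0.7289.
This equals the undisturbed p*, a classic result of Lande's extension.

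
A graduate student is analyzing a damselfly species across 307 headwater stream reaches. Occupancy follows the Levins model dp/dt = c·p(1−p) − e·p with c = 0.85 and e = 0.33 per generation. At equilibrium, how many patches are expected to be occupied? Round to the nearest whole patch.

p* = 1 − e/c = 1 − 0.33/0.85 = 0.6118.
Expected occupied patches = N × p* = 307 × 0.6118 = 187.81 ≈ 188.

188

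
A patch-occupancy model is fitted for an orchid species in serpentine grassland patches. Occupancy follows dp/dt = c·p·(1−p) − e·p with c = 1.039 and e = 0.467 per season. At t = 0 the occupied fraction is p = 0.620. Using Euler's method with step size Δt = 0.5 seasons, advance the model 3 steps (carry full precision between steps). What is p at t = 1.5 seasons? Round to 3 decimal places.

Update rule: p ← p + [c·p·(1−p) − e·p]·Δt with Δt = 0.5.
p: 0.62000 → 0.59762  (Δp = -0.02238)
p: 0.59762 → 0.58300  (Δp = -0.01462)
p: 0.58300 → 0.57317  (Δp = -0.00984)

0.573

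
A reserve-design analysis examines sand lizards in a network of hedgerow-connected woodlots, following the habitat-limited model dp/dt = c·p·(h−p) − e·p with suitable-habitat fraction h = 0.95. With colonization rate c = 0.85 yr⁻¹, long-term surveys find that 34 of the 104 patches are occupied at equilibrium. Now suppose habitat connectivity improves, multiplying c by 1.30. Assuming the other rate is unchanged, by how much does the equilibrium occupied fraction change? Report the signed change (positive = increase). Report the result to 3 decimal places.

0.144

Observed p* = 34/104 = 0.32692.
Balance c(h−p*) = e gives e = 0.85×(0.95 − 0.32692) = 0.52962.
New p* = 0.95 − e/c = 0.95 − 0.52962/1.10500 = 0.47071.
Δp* = 0.47071 − 0.32692 = +0.14379.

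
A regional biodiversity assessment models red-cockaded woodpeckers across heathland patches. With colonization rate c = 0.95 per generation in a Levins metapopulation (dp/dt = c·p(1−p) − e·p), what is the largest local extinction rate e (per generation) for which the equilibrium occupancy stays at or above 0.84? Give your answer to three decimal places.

0.152

1 − e/c ≥ 0.84 ⇒ e ≤ c(1 − 0.84) = 0.95 × 0.1600.
e_max = 0.1520.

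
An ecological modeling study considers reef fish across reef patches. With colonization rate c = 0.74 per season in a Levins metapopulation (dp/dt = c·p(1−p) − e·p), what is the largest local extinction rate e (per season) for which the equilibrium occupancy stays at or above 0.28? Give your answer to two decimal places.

0.53

1 − e/c ≥ 0.28 ⇒ e ≤ c(1 − 0.28) = 0.74 × 0.7200.
e_max = 0.5328.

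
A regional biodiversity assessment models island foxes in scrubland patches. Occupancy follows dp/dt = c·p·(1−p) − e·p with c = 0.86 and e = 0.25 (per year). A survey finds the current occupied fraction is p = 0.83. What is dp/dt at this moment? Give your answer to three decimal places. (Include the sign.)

-0.086

Colonization term: c·p·(1−p) = 0.86×0.83×0.1700 = 0.12135.
Extinction term: e·p = 0.20750.
dp/dt = 0.12135 − 0.20750 = -0.08615.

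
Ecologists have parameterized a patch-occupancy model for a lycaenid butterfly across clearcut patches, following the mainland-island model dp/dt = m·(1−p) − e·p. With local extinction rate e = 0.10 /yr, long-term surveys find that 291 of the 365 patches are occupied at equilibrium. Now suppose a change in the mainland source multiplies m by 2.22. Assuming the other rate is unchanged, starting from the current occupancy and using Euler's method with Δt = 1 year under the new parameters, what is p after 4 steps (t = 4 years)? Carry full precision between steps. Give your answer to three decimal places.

0.897

Observed p* = 291/365 = 0.79726.
Balance m(1−p*) = e·p* gives m = e·p*/(1−p*) = 0.10×0.79726/0.20274 = 0.39324.
Starting from p₀ = 0.79726; update p ← p + (dp/dt)·Δt with the new parameters.
step 1: Δp = +0.09727, p = 0.89453
step 2: Δp = +0.00263, p = 0.89715
step 3: Δp = +0.00007, p = 0.89722
step 4: Δp = +0.00000, p = 0.89723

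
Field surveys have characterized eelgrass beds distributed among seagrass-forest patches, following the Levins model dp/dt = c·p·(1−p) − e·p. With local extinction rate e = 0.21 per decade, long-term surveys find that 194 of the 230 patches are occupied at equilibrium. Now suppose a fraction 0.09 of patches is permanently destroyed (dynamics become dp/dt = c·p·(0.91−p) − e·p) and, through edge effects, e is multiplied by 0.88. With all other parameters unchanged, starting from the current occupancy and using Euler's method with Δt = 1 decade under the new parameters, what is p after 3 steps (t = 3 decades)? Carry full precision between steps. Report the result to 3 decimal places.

Observed p* = 194/230 = 0.84348.
Balance c(1−p*) = e gives c = e/(1 − 0.84348) = 0.21/0.15652 = 1.34167.
Starting from p₀ = 0.84348; update p ← p + (dp/dt)·Δt with the new parameters.
p: 0.84348 → 0.76288  (Δp = -0.08059)
p: 0.76288 → 0.77248  (Δp = +0.00960)
p: 0.77248 → 0.77225  (Δp = -0.00023)

0.772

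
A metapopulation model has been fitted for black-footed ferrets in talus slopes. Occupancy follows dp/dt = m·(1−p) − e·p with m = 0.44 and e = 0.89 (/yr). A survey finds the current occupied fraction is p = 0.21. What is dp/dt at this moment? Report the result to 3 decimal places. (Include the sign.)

0.161

Colonization term: m·(1−p) = 0.44×0.7900 = 0.34760.
Extinction term: e·p = 0.18690.
dp/dt = 0.34760 − 0.18690 = 0.16070.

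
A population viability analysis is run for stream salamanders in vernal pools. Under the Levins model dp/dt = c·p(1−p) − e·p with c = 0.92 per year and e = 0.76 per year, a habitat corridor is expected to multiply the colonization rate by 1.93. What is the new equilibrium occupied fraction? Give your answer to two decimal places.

Before: p* = 1 − 0.76/0.92 = 0.1739.
After the change, c = 1.7756, e = 0.76, so p* = 1 − 0.76/1.7756 = 0.5720.

0.57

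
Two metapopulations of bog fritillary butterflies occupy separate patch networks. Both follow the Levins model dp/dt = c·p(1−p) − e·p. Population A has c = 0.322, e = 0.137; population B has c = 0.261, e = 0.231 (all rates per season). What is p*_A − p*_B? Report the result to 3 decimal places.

A: p*_A = 1 − 0.137/0.322 = 0.5745.
B: p*_B = 1 − 0.231/0.261 = 0.1149.
p*_A − p*_B = 0.5745 − 0.1149 = 0.4596.

0.460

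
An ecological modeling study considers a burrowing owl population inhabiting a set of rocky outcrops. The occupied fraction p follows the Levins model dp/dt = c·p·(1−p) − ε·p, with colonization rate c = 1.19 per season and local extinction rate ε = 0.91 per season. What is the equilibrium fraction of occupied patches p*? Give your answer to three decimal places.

0.235

At equilibrium, colonization balances extinction: c·p*·(1−p*) = ε·p*.
So p* = 1 − ε/c = 1 − 0.91/1.19 = 1 − 0.7647 = 0.2353.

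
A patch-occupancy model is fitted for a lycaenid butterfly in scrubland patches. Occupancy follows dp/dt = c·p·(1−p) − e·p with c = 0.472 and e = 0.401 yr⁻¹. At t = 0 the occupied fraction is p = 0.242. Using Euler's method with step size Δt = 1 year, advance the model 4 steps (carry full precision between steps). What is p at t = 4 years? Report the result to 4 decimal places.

0.2085

Update rule: p ← p + [c·p·(1−p) − e·p]·Δt with Δt = 1.
step 1: Δp = -0.01046, p = 0.23154
step 2: Δp = -0.00886, p = 0.22267
step 3: Δp = -0.00759, p = 0.21508
step 4: Δp = -0.00656, p = 0.20852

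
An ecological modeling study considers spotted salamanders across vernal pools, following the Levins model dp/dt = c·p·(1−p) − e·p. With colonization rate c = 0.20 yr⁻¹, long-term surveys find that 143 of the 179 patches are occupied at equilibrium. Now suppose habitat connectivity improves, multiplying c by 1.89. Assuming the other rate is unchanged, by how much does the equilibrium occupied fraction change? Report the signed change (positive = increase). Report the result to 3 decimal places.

0.095

Observed p* = 143/179 = 0.79888.
Balance c(1−p*) = e gives e = 0.20×(1 − 0.79888) = 0.04022.
New p* = 1 − e/c = 1 − 0.04022/0.37800 = 0.89360.
Δp* = 0.89360 − 0.79888 = +0.09472.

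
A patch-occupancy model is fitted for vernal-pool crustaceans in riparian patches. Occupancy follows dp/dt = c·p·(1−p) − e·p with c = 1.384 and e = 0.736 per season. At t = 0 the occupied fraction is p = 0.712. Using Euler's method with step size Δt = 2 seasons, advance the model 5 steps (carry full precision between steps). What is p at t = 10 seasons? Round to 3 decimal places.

Update rule: p ← p + [c·p·(1−p) − e·p]·Δt with Δt = 2.
t = 2: p = 0.71200 + (-0.48047) = 0.23153
t = 4: p = 0.23153 + (+0.15168) = 0.38321
t = 6: p = 0.38321 + (+0.09016) = 0.47337
t = 8: p = 0.47337 + (-0.00676) = 0.46661
t = 10: p = 0.46661 + (+0.00207) = 0.46868

0.469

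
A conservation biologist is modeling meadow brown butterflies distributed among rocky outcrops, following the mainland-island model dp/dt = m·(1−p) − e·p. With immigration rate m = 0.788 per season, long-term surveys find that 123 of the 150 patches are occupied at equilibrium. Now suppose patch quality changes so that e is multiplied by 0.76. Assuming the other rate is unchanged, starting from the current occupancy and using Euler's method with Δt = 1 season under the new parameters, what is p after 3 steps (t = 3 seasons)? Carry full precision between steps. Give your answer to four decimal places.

0.8570

Observed p* = 123/150 = 0.82000.
Balance m(1−p*) = e·p* gives e = m(1−p*)/p* = 0.788×0.18000/0.82000 = 0.17298.
Starting from p₀ = 0.82000; update p ← p + (dp/dt)·Δt with the new parameters.
p: 0.82000 → 0.85404  (Δp = +0.03404)
p: 0.85404 → 0.85678  (Δp = +0.00274)
p: 0.85678 → 0.85700  (Δp = +0.00022)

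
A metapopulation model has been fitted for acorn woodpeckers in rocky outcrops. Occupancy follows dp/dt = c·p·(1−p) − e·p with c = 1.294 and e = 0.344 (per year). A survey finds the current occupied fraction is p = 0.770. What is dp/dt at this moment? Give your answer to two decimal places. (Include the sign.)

-0.04

Colonization term: c·p·(1−p) = 1.294×0.770×0.2300 = 0.22917.
Extinction term: e·p = 0.26488.
dp/dt = 0.22917 − 0.26488 = -0.03571.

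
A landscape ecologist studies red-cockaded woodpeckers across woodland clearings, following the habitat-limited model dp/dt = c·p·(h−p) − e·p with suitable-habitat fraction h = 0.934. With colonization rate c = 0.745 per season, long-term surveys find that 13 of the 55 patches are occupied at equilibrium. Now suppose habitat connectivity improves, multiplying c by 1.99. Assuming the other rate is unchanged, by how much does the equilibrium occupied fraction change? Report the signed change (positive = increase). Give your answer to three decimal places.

Observed p* = 13/55 = 0.23636.
Balance c(h−p*) = e gives e = 0.745×(0.934 − 0.23636) = 0.51974.
New p* = 0.934 − e/c = 0.934 − 0.51974/1.48255 = 0.58343.
Δp* = 0.58343 − 0.23636 = +0.34707.

0.347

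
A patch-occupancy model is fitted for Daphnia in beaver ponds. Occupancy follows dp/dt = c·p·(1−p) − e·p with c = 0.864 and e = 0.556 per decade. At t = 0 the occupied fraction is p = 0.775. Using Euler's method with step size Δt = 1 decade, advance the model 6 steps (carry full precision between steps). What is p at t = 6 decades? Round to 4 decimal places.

Update rule: p ← p + [c·p·(1−p) − e·p]·Δt with Δt = 1.
step 1: Δp = -0.28024, p = 0.49476
step 2: Δp = -0.05911, p = 0.43565
step 3: Δp = -0.02980, p = 0.40585
step 4: Δp = -0.01731, p = 0.38854
step 5: Δp = -0.01076, p = 0.37778
step 6: Δp = -0.00695, p = 0.37083

0.3708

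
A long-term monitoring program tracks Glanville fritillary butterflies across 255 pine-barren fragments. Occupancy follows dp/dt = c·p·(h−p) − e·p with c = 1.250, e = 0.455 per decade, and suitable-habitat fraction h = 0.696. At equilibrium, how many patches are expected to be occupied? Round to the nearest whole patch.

85

p* = h − e/c = 0.696 − 0.3640 = 0.3320.
Expected occupied patches = N × p* = 255 × 0.3320 = 84.66 ≈ 85.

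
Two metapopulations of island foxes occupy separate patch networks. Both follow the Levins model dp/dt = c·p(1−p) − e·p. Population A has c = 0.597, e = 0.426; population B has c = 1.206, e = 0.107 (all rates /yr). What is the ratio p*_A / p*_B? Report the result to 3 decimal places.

0.314

A: p*_A = 1 − 0.426/0.597 = 0.2864.
B: p*_B = 1 − 0.107/1.206 = 0.9113.
p*_A / p*_B = 0.2864/0.9113 = 0.3143.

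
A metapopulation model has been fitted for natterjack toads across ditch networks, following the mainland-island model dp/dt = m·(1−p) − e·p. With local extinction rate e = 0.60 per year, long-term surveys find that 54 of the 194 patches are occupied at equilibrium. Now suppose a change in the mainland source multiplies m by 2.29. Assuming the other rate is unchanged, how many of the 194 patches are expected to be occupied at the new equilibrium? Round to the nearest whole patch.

91

Observed p* = 54/194 = 0.27835.
Balance m(1−p*) = e·p* gives m = e·p*/(1−p*) = 0.60×0.27835/0.72165 = 0.23143.
New p* = m/(m+e) = 0.52997/(0.52997+0.60000) = 0.46901.
Expected occupied = 194 × 0.46901 = 90.99 ≈ 91.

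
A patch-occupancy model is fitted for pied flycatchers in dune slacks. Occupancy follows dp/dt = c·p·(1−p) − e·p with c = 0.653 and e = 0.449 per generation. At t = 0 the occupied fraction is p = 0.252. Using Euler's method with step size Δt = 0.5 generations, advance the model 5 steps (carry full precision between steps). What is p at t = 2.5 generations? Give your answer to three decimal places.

0.274

Update rule: p ← p + [c·p·(1−p) − e·p]·Δt with Δt = 0.5.
p: 0.25200 → 0.25697  (Δp = +0.00497)
p: 0.25697 → 0.26162  (Δp = +0.00465)
p: 0.26162 → 0.26596  (Δp = +0.00434)
p: 0.26596 → 0.26999  (Δp = +0.00403)
p: 0.26999 → 0.27373  (Δp = +0.00374)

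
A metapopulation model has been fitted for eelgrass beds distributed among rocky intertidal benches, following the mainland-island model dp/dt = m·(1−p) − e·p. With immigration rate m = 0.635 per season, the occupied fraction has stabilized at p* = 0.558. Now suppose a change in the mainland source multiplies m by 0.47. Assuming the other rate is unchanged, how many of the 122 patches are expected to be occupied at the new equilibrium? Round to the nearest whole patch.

45

Balance m(1−p*) = e·p* gives e = m(1−p*)/p* = 0.635×0.44200/0.55800 = 0.50299.
New p* = m/(m+e) = 0.29845/(0.29845+0.50299) = 0.37239.
Expected occupied = 122 × 0.37239 = 45.43 ≈ 45.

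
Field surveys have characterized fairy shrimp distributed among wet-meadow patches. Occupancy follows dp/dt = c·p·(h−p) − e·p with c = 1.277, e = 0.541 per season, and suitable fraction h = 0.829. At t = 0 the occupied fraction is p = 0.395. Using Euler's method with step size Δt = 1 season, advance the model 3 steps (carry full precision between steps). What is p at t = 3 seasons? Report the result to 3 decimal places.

0.404

Update rule: p ← p + [c·p·(h−p) − e·p]·Δt with Δt = 1.
  1  |  dp/dt·Δt = +0.005221  |  p_1 = 0.400221
  2  |  dp/dt·Δt = +0.002622  |  p_2 = 0.402843
  3  |  dp/dt·Δt = +0.001290  |  p_3 = 0.404133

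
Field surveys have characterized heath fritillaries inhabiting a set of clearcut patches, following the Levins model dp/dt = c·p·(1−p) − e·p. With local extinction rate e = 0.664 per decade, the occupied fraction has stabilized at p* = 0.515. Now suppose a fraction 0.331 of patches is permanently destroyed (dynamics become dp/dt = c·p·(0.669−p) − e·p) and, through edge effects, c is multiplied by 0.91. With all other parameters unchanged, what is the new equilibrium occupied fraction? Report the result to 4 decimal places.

0.1360

Balance c(1−p*) = e gives c = e/(1 − 0.51500) = 0.664/0.48500 = 1.36907.
New p* = 0.669 − e/c = 0.669 − 0.66400/1.24585 = 0.13603.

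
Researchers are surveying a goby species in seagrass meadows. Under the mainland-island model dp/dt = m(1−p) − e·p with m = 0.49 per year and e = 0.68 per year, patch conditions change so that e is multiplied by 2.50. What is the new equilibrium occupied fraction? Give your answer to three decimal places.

Before: p* = 0.49/(0.49+0.68) = 0.4188.
After: m = 0.49, e = 1.7; p* = 0.49/2.1900 = 0.2237.

0.224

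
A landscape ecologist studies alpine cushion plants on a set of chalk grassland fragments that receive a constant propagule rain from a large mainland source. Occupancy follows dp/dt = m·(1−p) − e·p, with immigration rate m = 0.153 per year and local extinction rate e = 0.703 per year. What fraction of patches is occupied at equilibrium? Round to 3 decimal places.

0.179

Setting dp/dt = 0: m − m·p* = e·p*, so m = (m+e)·p*.
p* = m/(m+e) = 0.153/(0.153+0.703) = 0.153/0.8560 = 0.1787.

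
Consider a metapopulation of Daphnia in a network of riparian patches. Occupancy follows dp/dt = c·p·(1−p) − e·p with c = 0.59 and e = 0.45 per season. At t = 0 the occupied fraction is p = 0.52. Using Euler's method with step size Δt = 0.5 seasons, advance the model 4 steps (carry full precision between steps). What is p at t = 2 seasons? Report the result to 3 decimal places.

0.394

Update rule: p ← p + [c·p·(1−p) − e·p]·Δt with Δt = 0.5.
step 1: Δp = -0.04337, p = 0.47663
step 2: Δp = -0.03365, p = 0.44298
step 3: Δp = -0.02688, p = 0.41610
step 4: Δp = -0.02195, p = 0.39415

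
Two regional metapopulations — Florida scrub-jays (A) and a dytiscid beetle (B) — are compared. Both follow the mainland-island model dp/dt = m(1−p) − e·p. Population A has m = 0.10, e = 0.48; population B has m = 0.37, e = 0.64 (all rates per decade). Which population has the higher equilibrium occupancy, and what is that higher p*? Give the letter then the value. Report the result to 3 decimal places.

B, 0.366

A: p*_A = m/(m+e) = 0.10/0.5800 = 0.1724.
B: p*_B = 0.37/1.0100 = 0.3663.
B is higher at 0.3663.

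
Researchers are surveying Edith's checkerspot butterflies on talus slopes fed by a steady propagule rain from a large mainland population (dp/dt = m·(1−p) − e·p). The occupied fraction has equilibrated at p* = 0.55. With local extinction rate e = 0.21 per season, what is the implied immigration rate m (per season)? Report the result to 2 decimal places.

At equilibrium m(1−p*) = e·p*, so m = e·p*/(1−p*).
m = 0.21 × 0.55 / 0.4500 = 0.1155/0.4500 = 0.2567.

0.26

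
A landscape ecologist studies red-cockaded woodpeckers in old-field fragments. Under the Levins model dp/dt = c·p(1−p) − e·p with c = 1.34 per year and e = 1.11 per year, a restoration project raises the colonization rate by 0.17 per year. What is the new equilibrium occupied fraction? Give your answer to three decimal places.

0.265

Before: p* = 1 − 1.11/1.34 = 0.1716.
After the change, c = 1.51, e = 1.11, so p* = 1 − 1.11/1.51 = 0.2649.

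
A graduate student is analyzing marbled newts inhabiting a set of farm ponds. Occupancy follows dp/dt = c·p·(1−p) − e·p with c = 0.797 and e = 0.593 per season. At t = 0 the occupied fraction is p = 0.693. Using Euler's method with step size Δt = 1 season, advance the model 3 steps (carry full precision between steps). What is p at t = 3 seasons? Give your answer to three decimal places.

0.343

Update rule: p ← p + [c·p·(1−p) − e·p]·Δt with Δt = 1.
  1  |  dp/dt·Δt = -0.241386  |  p_1 = 0.451614
  2  |  dp/dt·Δt = -0.070423  |  p_2 = 0.381191
  3  |  dp/dt·Δt = -0.038046  |  p_3 = 0.343144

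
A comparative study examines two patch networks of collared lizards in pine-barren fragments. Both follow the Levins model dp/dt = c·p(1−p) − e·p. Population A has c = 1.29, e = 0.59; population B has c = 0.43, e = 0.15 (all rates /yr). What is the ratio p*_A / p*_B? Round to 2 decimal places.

0.83

A: p*_A = 1 − 0.59/1.29 = 0.5426.
B: p*_B = 1 − 0.15/0.43 = 0.6512.
p*_A / p*_B = 0.5426/0.6512 = 0.8333.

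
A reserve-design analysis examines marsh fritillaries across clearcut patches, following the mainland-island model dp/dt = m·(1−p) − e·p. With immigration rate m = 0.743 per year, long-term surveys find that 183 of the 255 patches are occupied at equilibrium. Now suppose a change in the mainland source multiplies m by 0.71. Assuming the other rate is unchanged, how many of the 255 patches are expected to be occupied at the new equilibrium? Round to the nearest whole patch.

Observed p* = 183/255 = 0.71765.
Balance m(1−p*) = e·p* gives e = m(1−p*)/p* = 0.743×0.28235/0.71765 = 0.29232.
New p* = m/(m+e) = 0.52753/(0.52753+0.29232) = 0.64345.
Expected occupied = 255 × 0.64345 = 164.08 ≈ 164.

164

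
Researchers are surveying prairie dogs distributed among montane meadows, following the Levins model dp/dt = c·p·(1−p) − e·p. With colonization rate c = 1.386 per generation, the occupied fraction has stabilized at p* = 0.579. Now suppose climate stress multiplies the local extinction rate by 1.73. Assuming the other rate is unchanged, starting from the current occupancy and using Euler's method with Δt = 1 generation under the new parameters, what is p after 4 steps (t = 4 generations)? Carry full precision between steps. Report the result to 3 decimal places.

Balance c(1−p*) = e gives e = 1.386×(1 − 0.57900) = 0.58351.
Starting from p₀ = 0.57900; update p ← p + (dp/dt)·Δt with the new parameters.
step 1: Δp = -0.24663, p = 0.33237
step 2: Δp = -0.02796, p = 0.30441
step 3: Δp = -0.01381, p = 0.29060
step 4: Δp = -0.00762, p = 0.28297

0.283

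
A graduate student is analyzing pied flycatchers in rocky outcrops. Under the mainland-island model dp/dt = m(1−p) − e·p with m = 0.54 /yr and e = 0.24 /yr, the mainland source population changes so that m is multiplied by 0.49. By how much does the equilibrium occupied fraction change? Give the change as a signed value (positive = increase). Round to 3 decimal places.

Before: p* = 0.54/(0.54+0.24) = 0.6923.
After: m = 0.2646, e = 0.24; p* = 0.2646/0.5046 = 0.5244.
Δp* = 0.5244 − 0.6923 = -0.1679.

-0.168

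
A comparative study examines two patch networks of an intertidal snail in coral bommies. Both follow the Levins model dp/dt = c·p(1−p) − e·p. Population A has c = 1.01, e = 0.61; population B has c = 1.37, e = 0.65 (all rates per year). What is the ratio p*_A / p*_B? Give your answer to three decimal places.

0.754

A: p*_A = 1 − 0.61/1.01 = 0.3960.
B: p*_B = 1 − 0.65/1.37 = 0.5255.
p*_A / p*_B = 0.3960/0.5255 = 0.7536.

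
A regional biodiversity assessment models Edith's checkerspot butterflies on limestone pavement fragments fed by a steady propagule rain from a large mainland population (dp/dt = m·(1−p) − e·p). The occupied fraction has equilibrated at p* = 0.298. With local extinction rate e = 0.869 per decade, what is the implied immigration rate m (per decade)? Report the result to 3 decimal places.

At equilibrium m(1−p*) = e·p*, so m = e·p*/(1−p*).
m = 0.869 × 0.298 / 0.7020 = 0.2590/0.7020 = 0.3689.

0.369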